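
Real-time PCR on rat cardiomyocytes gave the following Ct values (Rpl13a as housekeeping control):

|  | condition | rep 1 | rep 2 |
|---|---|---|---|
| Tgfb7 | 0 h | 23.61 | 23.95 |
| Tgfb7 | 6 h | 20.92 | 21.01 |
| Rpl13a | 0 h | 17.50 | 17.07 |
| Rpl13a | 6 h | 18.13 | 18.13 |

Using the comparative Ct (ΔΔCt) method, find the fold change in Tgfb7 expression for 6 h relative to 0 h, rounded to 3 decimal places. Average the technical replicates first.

Mean Ct: Tgfb7 0 h 23.780; Tgfb7 6 h 20.965; Rpl13a 0 h 17.285; Rpl13a 6 h 18.130
ΔCt(0 h) = 23.780 − 17.285 = 6.495
ΔCt(6 h) = 20.965 − 18.130 = 2.835
ΔΔCt = 2.835 − 6.495 = -3.660
Fold change = 2^(−(-3.660)) = 2^3.660 = 12.6407

12.641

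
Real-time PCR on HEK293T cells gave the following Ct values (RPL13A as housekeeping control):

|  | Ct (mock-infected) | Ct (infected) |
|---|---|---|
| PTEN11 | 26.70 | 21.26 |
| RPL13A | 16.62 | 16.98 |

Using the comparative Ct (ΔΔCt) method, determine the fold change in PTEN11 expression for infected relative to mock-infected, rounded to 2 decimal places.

ΔCt(mock-infected) = 26.700 − 16.620 = 10.080
ΔCt(infected) = 21.260 − 16.980 = 4.280
ΔΔCt = 4.280 − 10.080 = -5.800
Fold change = 2^(−(-5.800)) = 2^5.800 = 55.715

55.72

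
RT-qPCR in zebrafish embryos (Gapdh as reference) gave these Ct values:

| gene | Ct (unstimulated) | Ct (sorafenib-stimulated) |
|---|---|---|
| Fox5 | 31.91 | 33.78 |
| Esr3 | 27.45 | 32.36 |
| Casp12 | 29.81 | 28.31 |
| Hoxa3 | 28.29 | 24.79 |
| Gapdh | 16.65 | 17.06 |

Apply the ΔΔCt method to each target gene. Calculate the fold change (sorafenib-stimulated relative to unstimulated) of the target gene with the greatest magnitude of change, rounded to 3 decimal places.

0.044

Fox5: ΔΔCt = (33.78−17.06) − (31.91−16.65) = 16.72 − 15.26 = 1.46; fold change = 2^-1.46 = 0.363
Esr3: ΔΔCt = (32.36−17.06) − (27.45−16.65) = 15.30 − 10.80 = 4.50; fold change = 2^-4.50 = 0.044
Casp12: ΔΔCt = (28.31−17.06) − (29.81−16.65) = 11.25 − 13.16 = -1.91; fold change = 2^1.91 = 3.758
Hoxa3: ΔΔCt = (24.79−17.06) − (28.29−16.65) = 7.73 − 11.64 = -3.91; fold change = 2^3.91 = 15.032
Esr3 has the largest |ΔΔCt| = 4.50.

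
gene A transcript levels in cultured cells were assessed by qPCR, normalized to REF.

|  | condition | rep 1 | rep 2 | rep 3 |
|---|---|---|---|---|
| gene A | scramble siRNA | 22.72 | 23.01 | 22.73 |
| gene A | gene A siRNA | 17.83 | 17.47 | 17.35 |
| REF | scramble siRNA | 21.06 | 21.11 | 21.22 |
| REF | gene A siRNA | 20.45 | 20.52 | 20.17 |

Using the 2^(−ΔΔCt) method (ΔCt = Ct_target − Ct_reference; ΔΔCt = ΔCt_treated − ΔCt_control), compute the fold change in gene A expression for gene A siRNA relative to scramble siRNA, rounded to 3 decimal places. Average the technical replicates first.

22.943

Mean Ct: gene A scramble siRNA 22.820; gene A gene A siRNA 17.550; REF scramble siRNA 21.130; REF gene A siRNA 20.380
ΔCt(scramble siRNA) = 22.820 − 21.130 = 1.690
ΔCt(gene A siRNA) = 17.550 − 20.380 = -2.830
ΔΔCt = -2.830 − 1.690 = -4.520
Fold change = 2^(−(-4.520)) = 2^4.520 = 22.9433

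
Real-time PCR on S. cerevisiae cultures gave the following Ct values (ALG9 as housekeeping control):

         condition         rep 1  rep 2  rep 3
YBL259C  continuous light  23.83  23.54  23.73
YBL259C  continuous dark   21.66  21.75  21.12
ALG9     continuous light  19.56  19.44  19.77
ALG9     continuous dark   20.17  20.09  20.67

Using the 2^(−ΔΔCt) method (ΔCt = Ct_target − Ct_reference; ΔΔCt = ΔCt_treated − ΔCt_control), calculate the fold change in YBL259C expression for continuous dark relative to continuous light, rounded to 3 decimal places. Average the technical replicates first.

Mean Ct: YBL259C continuous light 23.700; YBL259C continuous dark 21.510; ALG9 continuous light 19.590; ALG9 continuous dark 20.310
ΔCt(continuous light) = 23.700 − 19.590 = 4.110
ΔCt(continuous dark) = 21.510 − 20.310 = 1.200
ΔΔCt = 1.200 − 4.110 = -2.910
Fold change = 2^(−(-2.910)) = 2^2.910 = 7.5162

7.516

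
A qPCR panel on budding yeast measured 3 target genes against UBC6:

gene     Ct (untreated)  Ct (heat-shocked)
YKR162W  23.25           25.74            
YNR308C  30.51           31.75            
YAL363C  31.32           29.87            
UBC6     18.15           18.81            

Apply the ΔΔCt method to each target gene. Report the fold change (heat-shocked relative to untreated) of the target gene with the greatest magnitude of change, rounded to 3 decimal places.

YKR162W: ΔΔCt = (25.74−18.81) − (23.25−18.15) = 6.93 − 5.10 = 1.83; fold change = 2^-1.83 = 0.281
YNR308C: ΔΔCt = (31.75−18.81) − (30.51−18.15) = 12.94 − 12.36 = 0.58; fold change = 2^-0.58 = 0.669
YAL363C: ΔΔCt = (29.87−18.81) − (31.32−18.15) = 11.06 − 13.17 = -2.11; fold change = 2^2.11 = 4.317
YAL363C has the largest |ΔΔCt| = 2.11.

4.317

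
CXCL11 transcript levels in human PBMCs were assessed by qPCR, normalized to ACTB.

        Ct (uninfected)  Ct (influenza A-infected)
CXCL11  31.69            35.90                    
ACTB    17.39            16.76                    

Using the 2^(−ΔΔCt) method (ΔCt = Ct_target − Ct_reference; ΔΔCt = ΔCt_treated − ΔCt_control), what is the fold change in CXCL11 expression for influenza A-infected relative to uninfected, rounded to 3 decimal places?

ΔCt(uninfected) = 31.690 − 17.390 = 14.300
ΔCt(influenza A-infected) = 35.900 − 16.760 = 19.140
ΔΔCt = 19.140 − 14.300 = 4.840
Fold change = 2^(−4.840) = 0.0349

0.035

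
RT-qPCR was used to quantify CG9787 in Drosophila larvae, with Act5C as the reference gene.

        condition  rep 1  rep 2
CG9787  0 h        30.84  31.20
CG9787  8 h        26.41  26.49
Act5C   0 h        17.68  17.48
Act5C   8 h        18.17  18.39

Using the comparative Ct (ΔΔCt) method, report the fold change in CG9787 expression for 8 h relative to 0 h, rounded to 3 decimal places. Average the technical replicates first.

38.586

Mean Ct: CG9787 0 h 31.020; CG9787 8 h 26.450; Act5C 0 h 17.580; Act5C 8 h 18.280
ΔCt(0 h) = 31.020 − 17.580 = 13.440
ΔCt(8 h) = 26.450 − 18.280 = 8.170
ΔΔCt = 8.170 − 13.440 = -5.270
Fold change = 2^(−(-5.270)) = 2^5.270 = 38.5859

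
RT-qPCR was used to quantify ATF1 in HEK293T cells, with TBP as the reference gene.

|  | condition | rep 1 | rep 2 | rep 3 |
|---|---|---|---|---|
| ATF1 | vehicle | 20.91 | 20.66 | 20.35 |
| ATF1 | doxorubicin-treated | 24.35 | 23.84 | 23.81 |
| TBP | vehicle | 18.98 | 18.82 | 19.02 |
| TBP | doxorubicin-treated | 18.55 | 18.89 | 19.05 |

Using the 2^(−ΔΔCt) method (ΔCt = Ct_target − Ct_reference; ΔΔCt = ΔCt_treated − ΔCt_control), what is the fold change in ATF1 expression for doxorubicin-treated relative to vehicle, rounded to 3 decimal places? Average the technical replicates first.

Mean Ct: ATF1 vehicle 20.640; ATF1 doxorubicin-treated 24.000; TBP vehicle 18.940; TBP doxorubicin-treated 18.830
ΔCt(vehicle) = 20.640 − 18.940 = 1.700
ΔCt(doxorubicin-treated) = 24.000 − 18.830 = 5.170
ΔΔCt = 5.170 − 1.700 = 3.470
Fold change = 2^(−3.470) = 0.0902

0.090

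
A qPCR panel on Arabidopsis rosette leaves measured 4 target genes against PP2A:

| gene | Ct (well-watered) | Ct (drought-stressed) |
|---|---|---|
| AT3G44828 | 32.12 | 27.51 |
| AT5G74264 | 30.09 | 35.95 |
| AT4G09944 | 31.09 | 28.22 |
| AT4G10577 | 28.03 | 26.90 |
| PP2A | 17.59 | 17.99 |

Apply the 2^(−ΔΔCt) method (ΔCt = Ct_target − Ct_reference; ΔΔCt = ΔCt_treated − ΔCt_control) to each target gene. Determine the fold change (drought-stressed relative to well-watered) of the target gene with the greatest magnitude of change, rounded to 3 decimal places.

AT3G44828: ΔΔCt = (27.51−17.99) − (32.12−17.59) = 9.52 − 14.53 = -5.01; fold change = 2^5.01 = 32.223
AT5G74264: ΔΔCt = (35.95−17.99) − (30.09−17.59) = 17.96 − 12.50 = 5.46; fold change = 2^-5.46 = 0.023
AT4G09944: ΔΔCt = (28.22−17.99) − (31.09−17.59) = 10.23 − 13.50 = -3.27; fold change = 2^3.27 = 9.646
AT4G10577: ΔΔCt = (26.90−17.99) − (28.03−17.59) = 8.91 − 10.44 = -1.53; fold change = 2^1.53 = 2.888
AT5G74264 has the largest |ΔΔCt| = 5.46.

0.023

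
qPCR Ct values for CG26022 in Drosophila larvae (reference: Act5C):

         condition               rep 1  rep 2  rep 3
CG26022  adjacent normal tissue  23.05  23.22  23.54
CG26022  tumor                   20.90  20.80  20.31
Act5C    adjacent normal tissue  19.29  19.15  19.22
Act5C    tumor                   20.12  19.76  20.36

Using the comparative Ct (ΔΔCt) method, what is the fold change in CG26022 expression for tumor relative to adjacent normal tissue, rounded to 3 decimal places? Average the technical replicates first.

11.004

Mean Ct: CG26022 adjacent normal tissue 23.270; CG26022 tumor 20.670; Act5C adjacent normal tissue 19.220; Act5C tumor 20.080
ΔCt(adjacent normal tissue) = 23.270 − 19.220 = 4.050
ΔCt(tumor) = 20.670 − 20.080 = 0.590
ΔΔCt = 0.590 − 4.050 = -3.460
Fold change = 2^(−(-3.460)) = 2^3.460 = 11.0043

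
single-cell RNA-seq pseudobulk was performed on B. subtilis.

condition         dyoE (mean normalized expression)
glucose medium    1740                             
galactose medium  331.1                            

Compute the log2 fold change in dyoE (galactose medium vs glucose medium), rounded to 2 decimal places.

-2.39

Fold change = 331.1 / 1740 = 0.1903
log2(0.1903) = -2.394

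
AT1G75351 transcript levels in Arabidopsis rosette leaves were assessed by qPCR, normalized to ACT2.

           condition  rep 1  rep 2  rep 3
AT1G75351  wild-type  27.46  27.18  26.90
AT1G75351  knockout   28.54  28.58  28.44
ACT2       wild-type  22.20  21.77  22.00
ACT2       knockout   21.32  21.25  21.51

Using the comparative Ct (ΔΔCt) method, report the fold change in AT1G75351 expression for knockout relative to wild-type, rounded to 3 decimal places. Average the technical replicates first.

Mean Ct: AT1G75351 wild-type 27.180; AT1G75351 knockout 28.520; ACT2 wild-type 21.990; ACT2 knockout 21.360
ΔCt(wild-type) = 27.180 − 21.990 = 5.190
ΔCt(knockout) = 28.520 − 21.360 = 7.160
ΔΔCt = 7.160 − 5.190 = 1.970
Fold change = 2^(−1.970) = 0.2553

0.255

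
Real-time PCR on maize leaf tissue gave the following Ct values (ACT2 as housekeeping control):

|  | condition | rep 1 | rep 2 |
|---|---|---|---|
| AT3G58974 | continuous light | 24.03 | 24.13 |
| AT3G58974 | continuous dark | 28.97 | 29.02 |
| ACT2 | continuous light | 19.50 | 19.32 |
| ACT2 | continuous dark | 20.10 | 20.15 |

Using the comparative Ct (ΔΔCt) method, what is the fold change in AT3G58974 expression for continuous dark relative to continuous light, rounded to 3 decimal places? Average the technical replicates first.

0.054

Mean Ct: AT3G58974 continuous light 24.080; AT3G58974 continuous dark 28.995; ACT2 continuous light 19.410; ACT2 continuous dark 20.125
ΔCt(continuous light) = 24.080 − 19.410 = 4.670
ΔCt(continuous dark) = 28.995 − 20.125 = 8.870
ΔΔCt = 8.870 − 4.670 = 4.200
Fold change = 2^(−4.200) = 0.0544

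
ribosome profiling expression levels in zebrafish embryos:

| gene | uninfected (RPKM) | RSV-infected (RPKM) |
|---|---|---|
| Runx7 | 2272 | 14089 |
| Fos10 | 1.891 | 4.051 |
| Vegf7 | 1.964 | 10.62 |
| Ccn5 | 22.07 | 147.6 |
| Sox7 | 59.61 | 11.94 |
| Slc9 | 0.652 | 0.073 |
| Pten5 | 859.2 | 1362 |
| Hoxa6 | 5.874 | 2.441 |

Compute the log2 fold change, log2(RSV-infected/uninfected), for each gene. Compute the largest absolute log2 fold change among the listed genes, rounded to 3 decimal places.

3.159

log2(14089/2272) = 2.633  (Runx7)
log2(4.051/1.891) = 1.099  (Fos10)
log2(10.62/1.964) = 2.435  (Vegf7)
log2(147.6/22.07) = 2.742  (Ccn5)
log2(11.94/59.61) = -2.320  (Sox7)
log2(0.073/0.652) = -3.159  (Slc9)
log2(1362/859.2) = 0.665  (Pten5)
log2(2.441/5.874) = -1.267  (Hoxa6)
The largest magnitude belongs to Slc9.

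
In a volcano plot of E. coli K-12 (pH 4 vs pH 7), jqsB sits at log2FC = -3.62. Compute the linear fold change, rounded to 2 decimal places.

Fold change = 2^(-3.62) = 0.081

0.08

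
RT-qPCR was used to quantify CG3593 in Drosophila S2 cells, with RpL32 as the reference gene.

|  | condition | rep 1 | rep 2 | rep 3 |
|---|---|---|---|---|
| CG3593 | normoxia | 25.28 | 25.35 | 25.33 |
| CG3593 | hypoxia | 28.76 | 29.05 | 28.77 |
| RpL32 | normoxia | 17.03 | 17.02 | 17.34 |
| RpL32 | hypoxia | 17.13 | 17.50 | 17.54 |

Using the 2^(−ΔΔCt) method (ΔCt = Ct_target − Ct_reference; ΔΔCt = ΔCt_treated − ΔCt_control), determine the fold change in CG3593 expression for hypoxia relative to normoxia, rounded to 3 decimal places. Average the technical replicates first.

Mean Ct: CG3593 normoxia 25.320; CG3593 hypoxia 28.860; RpL32 normoxia 17.130; RpL32 hypoxia 17.390
ΔCt(normoxia) = 25.320 − 17.130 = 8.190
ΔCt(hypoxia) = 28.860 − 17.390 = 11.470
ΔΔCt = 11.470 − 8.190 = 3.280
Fold change = 2^(−3.280) = 0.1029

0.103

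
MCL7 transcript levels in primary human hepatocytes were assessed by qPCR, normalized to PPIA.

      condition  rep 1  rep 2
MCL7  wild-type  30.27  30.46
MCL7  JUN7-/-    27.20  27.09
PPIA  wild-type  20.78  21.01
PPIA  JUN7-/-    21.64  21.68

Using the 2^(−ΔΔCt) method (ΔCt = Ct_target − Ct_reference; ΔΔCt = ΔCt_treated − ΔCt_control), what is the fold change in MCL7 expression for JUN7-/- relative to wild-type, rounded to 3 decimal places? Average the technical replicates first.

Mean Ct: MCL7 wild-type 30.365; MCL7 JUN7-/- 27.145; PPIA wild-type 20.895; PPIA JUN7-/- 21.660
ΔCt(wild-type) = 30.365 − 20.895 = 9.470
ΔCt(JUN7-/-) = 27.145 − 21.660 = 5.485
ΔΔCt = 5.485 − 9.470 = -3.985
Fold change = 2^(−(-3.985)) = 2^3.985 = 15.8345

15.835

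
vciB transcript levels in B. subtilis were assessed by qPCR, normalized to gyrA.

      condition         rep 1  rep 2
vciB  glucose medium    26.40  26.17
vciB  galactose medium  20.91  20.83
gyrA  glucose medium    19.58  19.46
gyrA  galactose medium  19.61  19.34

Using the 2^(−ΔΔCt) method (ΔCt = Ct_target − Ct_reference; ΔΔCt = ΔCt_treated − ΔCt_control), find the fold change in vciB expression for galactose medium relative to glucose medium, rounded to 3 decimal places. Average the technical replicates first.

Mean Ct: vciB glucose medium 26.285; vciB galactose medium 20.870; gyrA glucose medium 19.520; gyrA galactose medium 19.475
ΔCt(glucose medium) = 26.285 − 19.520 = 6.765
ΔCt(galactose medium) = 20.870 − 19.475 = 1.395
ΔΔCt = 1.395 − 6.765 = -5.370
Fold change = 2^(−(-5.370)) = 2^5.370 = 41.3553

41.355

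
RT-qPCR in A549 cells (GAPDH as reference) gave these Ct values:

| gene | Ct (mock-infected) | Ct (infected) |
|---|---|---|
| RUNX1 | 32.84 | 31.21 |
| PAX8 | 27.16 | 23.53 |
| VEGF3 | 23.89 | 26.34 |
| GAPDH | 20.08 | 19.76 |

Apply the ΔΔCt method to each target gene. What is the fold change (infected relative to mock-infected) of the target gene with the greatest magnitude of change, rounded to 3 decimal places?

9.918

RUNX1: ΔΔCt = (31.21−19.76) − (32.84−20.08) = 11.45 − 12.76 = -1.31; fold change = 2^1.31 = 2.479
PAX8: ΔΔCt = (23.53−19.76) − (27.16−20.08) = 3.77 − 7.08 = -3.31; fold change = 2^3.31 = 9.918
VEGF3: ΔΔCt = (26.34−19.76) − (23.89−20.08) = 6.58 − 3.81 = 2.77; fold change = 2^-2.77 = 0.147
PAX8 has the largest |ΔΔCt| = 3.31.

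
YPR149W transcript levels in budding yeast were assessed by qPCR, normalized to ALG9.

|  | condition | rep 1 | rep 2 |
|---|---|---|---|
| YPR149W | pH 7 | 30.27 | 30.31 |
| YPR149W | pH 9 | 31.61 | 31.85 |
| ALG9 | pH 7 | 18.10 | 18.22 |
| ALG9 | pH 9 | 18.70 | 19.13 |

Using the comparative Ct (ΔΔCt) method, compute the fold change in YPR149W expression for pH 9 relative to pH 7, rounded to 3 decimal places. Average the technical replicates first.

Mean Ct: YPR149W pH 7 30.290; YPR149W pH 9 31.730; ALG9 pH 7 18.160; ALG9 pH 9 18.915
ΔCt(pH 7) = 30.290 − 18.160 = 12.130
ΔCt(pH 9) = 31.730 − 18.915 = 12.815
ΔΔCt = 12.815 − 12.130 = 0.685
Fold change = 2^(−0.685) = 0.6220

0.622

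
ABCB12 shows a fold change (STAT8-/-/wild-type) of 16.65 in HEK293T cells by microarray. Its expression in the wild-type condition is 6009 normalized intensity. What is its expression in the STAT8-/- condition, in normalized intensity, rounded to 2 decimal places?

STAT8-/- expression = 6009 × 16.65 = 100049.85

100049.85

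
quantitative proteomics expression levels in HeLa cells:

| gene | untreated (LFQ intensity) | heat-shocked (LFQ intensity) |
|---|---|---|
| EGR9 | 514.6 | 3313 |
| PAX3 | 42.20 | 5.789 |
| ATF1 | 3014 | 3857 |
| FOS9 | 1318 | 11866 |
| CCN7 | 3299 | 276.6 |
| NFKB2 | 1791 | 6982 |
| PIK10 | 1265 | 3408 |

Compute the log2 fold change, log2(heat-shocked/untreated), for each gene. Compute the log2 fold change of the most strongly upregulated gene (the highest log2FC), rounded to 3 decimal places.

3.170

log2(3313/514.6) = 2.687  (EGR9)
log2(5.789/42.20) = -2.866  (PAX3)
log2(3857/3014) = 0.356  (ATF1)
log2(11866/1318) = 3.170  (FOS9)
log2(276.6/3299) = -3.576  (CCN7)
log2(6982/1791) = 1.963  (NFKB2)
log2(3408/1265) = 1.430  (PIK10)
FOS9 is most strongly upregulated.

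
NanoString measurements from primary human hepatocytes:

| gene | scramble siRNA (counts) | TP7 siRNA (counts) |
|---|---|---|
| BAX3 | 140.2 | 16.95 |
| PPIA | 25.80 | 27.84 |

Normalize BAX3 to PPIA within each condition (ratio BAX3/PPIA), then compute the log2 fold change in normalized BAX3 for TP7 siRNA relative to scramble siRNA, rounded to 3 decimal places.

-3.158

BAX3/PPIA (scramble siRNA) = 140.2 / 25.80 = 5.4341
BAX3/PPIA (TP7 siRNA) = 16.95 / 27.84 = 0.60884
Fold change = 0.60884 / 5.4341 = 0.1120
log2(0.1120) = -3.1579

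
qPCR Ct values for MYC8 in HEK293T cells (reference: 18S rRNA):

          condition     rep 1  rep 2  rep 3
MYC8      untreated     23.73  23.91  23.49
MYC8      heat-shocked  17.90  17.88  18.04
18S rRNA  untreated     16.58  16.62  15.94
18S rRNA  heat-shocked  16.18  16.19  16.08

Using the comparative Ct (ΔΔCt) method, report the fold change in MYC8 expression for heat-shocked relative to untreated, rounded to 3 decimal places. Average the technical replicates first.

46.527

Mean Ct: MYC8 untreated 23.710; MYC8 heat-shocked 17.940; 18S rRNA untreated 16.380; 18S rRNA heat-shocked 16.150
ΔCt(untreated) = 23.710 − 16.380 = 7.330
ΔCt(heat-shocked) = 17.940 − 16.150 = 1.790
ΔΔCt = 1.790 − 7.330 = -5.540
Fold change = 2^(−(-5.540)) = 2^5.540 = 46.5271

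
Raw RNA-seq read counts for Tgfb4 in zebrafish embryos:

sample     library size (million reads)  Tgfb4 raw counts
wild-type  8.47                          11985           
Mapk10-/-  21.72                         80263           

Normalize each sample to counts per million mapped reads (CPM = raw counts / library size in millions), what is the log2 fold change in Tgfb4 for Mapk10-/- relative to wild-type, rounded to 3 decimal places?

1.385

CPM(wild-type) = 11985 / 8.47 = 1414.9941
CPM(Mapk10-/-) = 80263 / 21.72 = 3695.3499
Fold change = 3695.3499 / 1414.9941 = 2.61157
log2(2.61157) = 1.3849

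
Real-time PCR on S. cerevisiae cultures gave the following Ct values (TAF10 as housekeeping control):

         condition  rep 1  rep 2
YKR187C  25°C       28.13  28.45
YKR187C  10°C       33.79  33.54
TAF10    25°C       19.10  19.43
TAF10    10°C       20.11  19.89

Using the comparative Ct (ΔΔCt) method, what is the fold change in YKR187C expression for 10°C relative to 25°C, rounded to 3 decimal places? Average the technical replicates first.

0.040

Mean Ct: YKR187C 25°C 28.290; YKR187C 10°C 33.665; TAF10 25°C 19.265; TAF10 10°C 20.000
ΔCt(25°C) = 28.290 − 19.265 = 9.025
ΔCt(10°C) = 33.665 − 20.000 = 13.665
ΔΔCt = 13.665 − 9.025 = 4.640
Fold change = 2^(−4.640) = 0.0401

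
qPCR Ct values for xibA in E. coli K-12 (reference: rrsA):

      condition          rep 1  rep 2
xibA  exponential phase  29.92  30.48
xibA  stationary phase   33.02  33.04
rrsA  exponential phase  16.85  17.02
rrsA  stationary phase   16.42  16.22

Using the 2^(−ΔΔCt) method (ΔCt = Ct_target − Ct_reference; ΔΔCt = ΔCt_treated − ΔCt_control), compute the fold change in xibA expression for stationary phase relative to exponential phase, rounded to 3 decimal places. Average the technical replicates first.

Mean Ct: xibA exponential phase 30.200; xibA stationary phase 33.030; rrsA exponential phase 16.935; rrsA stationary phase 16.320
ΔCt(exponential phase) = 30.200 − 16.935 = 13.265
ΔCt(stationary phase) = 33.030 − 16.320 = 16.710
ΔΔCt = 16.710 − 13.265 = 3.445
Fold change = 2^(−3.445) = 0.0918

0.092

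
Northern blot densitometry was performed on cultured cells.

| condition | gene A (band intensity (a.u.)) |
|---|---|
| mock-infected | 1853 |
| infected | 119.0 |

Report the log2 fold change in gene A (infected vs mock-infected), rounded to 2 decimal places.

-3.96

Fold change = 119.0 / 1853 = 0.0642
log2(0.0642) = -3.961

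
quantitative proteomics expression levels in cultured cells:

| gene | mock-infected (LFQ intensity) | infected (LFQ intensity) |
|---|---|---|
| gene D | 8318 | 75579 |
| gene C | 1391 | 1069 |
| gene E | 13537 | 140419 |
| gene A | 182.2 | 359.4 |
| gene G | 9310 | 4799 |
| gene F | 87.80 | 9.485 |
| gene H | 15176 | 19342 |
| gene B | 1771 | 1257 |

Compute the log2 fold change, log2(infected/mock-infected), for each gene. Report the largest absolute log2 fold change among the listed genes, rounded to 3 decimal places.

3.375

log2(75579/8318) = 3.184  (gene D)
log2(1069/1391) = -0.380  (gene C)
log2(140419/13537) = 3.375  (gene E)
log2(359.4/182.2) = 0.980  (gene A)
log2(4799/9310) = -0.956  (gene G)
log2(9.485/87.80) = -3.211  (gene F)
log2(19342/15176) = 0.350  (gene H)
log2(1257/1771) = -0.495  (gene B)
The largest magnitude belongs to gene E.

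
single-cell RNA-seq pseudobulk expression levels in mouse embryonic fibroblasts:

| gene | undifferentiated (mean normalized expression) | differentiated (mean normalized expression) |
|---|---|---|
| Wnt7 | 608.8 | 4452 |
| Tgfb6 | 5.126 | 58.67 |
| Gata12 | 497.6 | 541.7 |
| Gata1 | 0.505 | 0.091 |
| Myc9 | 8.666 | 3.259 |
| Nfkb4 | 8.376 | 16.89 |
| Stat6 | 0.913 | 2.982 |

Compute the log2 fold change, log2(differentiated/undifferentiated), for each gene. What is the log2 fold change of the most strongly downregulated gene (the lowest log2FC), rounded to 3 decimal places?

-2.472

log2(4452/608.8) = 2.870  (Wnt7)
log2(58.67/5.126) = 3.517  (Tgfb6)
log2(541.7/497.6) = 0.123  (Gata12)
log2(0.091/0.505) = -2.472  (Gata1)
log2(3.259/8.666) = -1.411  (Myc9)
log2(16.89/8.376) = 1.012  (Nfkb4)
log2(2.982/0.913) = 1.708  (Stat6)
Gata1 is most strongly downregulated.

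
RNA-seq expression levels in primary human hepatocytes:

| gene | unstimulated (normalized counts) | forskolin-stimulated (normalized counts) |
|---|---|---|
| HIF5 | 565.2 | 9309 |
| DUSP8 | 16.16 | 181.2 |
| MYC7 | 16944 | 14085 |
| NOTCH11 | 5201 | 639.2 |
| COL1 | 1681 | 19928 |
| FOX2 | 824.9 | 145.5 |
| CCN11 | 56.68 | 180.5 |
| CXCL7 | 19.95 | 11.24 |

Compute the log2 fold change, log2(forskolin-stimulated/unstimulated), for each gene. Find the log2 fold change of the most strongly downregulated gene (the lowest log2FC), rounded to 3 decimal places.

log2(9309/565.2) = 4.042  (HIF5)
log2(181.2/16.16) = 3.487  (DUSP8)
log2(14085/16944) = -0.267  (MYC7)
log2(639.2/5201) = -3.024  (NOTCH11)
log2(19928/1681) = 3.567  (COL1)
log2(145.5/824.9) = -2.503  (FOX2)
log2(180.5/56.68) = 1.671  (CCN11)
log2(11.24/19.95) = -0.828  (CXCL7)
NOTCH11 is most strongly downregulated.

-3.024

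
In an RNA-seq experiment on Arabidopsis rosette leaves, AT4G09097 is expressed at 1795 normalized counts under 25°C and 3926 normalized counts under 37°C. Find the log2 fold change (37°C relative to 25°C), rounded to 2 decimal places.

1.13

Fold change = 3926 / 1795 = 2.1872
log2(2.1872) = 1.129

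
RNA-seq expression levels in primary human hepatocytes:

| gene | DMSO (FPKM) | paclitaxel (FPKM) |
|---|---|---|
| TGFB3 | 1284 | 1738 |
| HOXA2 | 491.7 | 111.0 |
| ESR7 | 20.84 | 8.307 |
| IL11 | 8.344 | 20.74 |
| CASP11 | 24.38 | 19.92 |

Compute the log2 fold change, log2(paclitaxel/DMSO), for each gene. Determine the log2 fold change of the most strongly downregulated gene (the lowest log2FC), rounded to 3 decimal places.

-2.147

log2(1738/1284) = 0.437  (TGFB3)
log2(111.0/491.7) = -2.147  (HOXA2)
log2(8.307/20.84) = -1.327  (ESR7)
log2(20.74/8.344) = 1.314  (IL11)
log2(19.92/24.38) = -0.291  (CASP11)
HOXA2 is most strongly downregulated.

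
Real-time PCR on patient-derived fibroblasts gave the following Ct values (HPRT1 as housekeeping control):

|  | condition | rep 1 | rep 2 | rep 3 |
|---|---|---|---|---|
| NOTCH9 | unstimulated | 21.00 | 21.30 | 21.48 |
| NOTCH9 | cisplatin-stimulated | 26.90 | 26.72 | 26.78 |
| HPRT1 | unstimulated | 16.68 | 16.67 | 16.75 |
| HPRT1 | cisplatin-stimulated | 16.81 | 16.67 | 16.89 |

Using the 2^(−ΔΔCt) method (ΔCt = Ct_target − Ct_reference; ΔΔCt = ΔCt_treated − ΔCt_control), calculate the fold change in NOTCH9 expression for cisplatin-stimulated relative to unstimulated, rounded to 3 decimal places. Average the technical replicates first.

0.023

Mean Ct: NOTCH9 unstimulated 21.260; NOTCH9 cisplatin-stimulated 26.800; HPRT1 unstimulated 16.700; HPRT1 cisplatin-stimulated 16.790
ΔCt(unstimulated) = 21.260 − 16.700 = 4.560
ΔCt(cisplatin-stimulated) = 26.800 − 16.790 = 10.010
ΔΔCt = 10.010 − 4.560 = 5.450
Fold change = 2^(−5.450) = 0.0229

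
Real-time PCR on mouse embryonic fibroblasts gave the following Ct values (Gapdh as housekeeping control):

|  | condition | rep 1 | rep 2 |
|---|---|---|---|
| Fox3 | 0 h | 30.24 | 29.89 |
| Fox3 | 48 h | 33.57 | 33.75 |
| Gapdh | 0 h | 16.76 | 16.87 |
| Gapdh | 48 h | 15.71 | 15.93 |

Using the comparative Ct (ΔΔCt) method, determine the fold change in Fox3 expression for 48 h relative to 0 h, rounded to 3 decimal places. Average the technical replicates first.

Mean Ct: Fox3 0 h 30.065; Fox3 48 h 33.660; Gapdh 0 h 16.815; Gapdh 48 h 15.820
ΔCt(0 h) = 30.065 − 16.815 = 13.250
ΔCt(48 h) = 33.660 − 15.820 = 17.840
ΔΔCt = 17.840 − 13.250 = 4.590
Fold change = 2^(−4.590) = 0.0415

0.042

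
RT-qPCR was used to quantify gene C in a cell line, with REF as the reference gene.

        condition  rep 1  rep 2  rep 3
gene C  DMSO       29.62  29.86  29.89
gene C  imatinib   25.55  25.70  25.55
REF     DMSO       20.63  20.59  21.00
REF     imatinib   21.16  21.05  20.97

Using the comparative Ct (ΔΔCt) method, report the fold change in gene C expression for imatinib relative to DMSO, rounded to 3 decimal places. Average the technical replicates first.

Mean Ct: gene C DMSO 29.790; gene C imatinib 25.600; REF DMSO 20.740; REF imatinib 21.060
ΔCt(DMSO) = 29.790 − 20.740 = 9.050
ΔCt(imatinib) = 25.600 − 21.060 = 4.540
ΔΔCt = 4.540 − 9.050 = -4.510
Fold change = 2^(−(-4.510)) = 2^4.510 = 22.7848

22.785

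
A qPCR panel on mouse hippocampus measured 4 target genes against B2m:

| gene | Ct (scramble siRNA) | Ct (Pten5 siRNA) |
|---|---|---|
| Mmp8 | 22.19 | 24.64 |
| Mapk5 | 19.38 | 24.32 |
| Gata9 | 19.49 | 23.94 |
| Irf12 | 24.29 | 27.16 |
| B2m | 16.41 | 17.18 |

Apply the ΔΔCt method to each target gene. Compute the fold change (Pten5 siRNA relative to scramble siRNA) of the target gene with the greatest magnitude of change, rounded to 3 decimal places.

Mmp8: ΔΔCt = (24.64−17.18) − (22.19−16.41) = 7.46 − 5.78 = 1.68; fold change = 2^-1.68 = 0.312
Mapk5: ΔΔCt = (24.32−17.18) − (19.38−16.41) = 7.14 − 2.97 = 4.17; fold change = 2^-4.17 = 0.056
Gata9: ΔΔCt = (23.94−17.18) − (19.49−16.41) = 6.76 − 3.08 = 3.68; fold change = 2^-3.68 = 0.078
Irf12: ΔΔCt = (27.16−17.18) − (24.29−16.41) = 9.98 − 7.88 = 2.10; fold change = 2^-2.10 = 0.233
Mapk5 has the largest |ΔΔCt| = 4.17.

0.056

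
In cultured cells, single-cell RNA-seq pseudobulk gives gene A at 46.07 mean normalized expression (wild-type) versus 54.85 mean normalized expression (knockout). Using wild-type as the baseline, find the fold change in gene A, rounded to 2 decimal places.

1.19

Fold change = 54.85 / 46.07 = 1.191
gene A is upregulated.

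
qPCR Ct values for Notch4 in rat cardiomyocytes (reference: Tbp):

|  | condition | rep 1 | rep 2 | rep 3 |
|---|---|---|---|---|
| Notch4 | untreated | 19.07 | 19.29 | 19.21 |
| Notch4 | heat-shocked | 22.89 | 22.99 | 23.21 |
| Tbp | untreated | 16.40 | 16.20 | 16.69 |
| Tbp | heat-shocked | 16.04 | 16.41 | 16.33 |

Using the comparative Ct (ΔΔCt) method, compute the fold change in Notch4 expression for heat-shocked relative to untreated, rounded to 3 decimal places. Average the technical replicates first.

0.062

Mean Ct: Notch4 untreated 19.190; Notch4 heat-shocked 23.030; Tbp untreated 16.430; Tbp heat-shocked 16.260
ΔCt(untreated) = 19.190 − 16.430 = 2.760
ΔCt(heat-shocked) = 23.030 − 16.260 = 6.770
ΔΔCt = 6.770 − 2.760 = 4.010
Fold change = 2^(−4.010) = 0.0621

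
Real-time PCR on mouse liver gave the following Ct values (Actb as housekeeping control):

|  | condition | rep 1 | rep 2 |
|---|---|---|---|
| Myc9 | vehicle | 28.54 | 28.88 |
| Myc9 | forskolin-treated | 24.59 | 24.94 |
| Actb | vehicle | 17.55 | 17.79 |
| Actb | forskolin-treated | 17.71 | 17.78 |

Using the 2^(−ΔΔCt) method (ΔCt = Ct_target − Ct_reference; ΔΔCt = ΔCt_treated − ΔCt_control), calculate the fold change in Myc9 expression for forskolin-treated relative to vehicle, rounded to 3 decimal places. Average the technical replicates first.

16.223

Mean Ct: Myc9 vehicle 28.710; Myc9 forskolin-treated 24.765; Actb vehicle 17.670; Actb forskolin-treated 17.745
ΔCt(vehicle) = 28.710 − 17.670 = 11.040
ΔCt(forskolin-treated) = 24.765 − 17.745 = 7.020
ΔΔCt = 7.020 − 11.040 = -4.020
Fold change = 2^(−(-4.020)) = 2^4.020 = 16.2234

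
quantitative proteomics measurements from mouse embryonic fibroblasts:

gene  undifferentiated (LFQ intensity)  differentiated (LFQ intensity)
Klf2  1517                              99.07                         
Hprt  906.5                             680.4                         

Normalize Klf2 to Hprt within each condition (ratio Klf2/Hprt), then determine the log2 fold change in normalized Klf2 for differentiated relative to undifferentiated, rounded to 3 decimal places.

-3.523

Klf2/Hprt (undifferentiated) = 1517 / 906.5 = 1.6735
Klf2/Hprt (differentiated) = 99.07 / 680.4 = 0.14561
Fold change = 0.14561 / 1.6735 = 0.0870
log2(0.0870) = -3.5227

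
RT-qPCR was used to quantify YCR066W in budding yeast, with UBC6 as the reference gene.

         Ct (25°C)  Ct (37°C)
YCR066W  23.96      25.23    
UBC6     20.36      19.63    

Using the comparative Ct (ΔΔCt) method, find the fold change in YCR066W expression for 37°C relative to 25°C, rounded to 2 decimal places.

ΔCt(25°C) = 23.960 − 20.360 = 3.600
ΔCt(37°C) = 25.230 − 19.630 = 5.600
ΔΔCt = 5.600 − 3.600 = 2.000
Fold change = 2^(−2.000) = 0.250

0.25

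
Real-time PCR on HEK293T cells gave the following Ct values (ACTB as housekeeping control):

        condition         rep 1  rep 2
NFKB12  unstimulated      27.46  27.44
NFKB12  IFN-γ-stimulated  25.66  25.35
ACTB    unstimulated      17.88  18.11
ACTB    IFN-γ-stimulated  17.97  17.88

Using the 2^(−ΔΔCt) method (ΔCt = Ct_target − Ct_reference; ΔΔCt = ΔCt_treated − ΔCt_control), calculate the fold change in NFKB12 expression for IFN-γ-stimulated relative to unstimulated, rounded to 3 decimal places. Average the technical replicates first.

3.668

Mean Ct: NFKB12 unstimulated 27.450; NFKB12 IFN-γ-stimulated 25.505; ACTB unstimulated 17.995; ACTB IFN-γ-stimulated 17.925
ΔCt(unstimulated) = 27.450 − 17.995 = 9.455
ΔCt(IFN-γ-stimulated) = 25.505 − 17.925 = 7.580
ΔΔCt = 7.580 − 9.455 = -1.875
Fold change = 2^(−(-1.875)) = 2^1.875 = 3.6680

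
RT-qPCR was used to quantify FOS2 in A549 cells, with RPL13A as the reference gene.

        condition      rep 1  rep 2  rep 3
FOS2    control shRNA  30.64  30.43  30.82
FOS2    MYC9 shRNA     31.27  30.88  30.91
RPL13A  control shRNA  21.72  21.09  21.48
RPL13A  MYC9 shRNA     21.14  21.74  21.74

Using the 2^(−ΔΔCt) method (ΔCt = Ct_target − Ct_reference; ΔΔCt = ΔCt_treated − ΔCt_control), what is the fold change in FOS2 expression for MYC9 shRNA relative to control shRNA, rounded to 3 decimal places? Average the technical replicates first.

0.824

Mean Ct: FOS2 control shRNA 30.630; FOS2 MYC9 shRNA 31.020; RPL13A control shRNA 21.430; RPL13A MYC9 shRNA 21.540
ΔCt(control shRNA) = 30.630 − 21.430 = 9.200
ΔCt(MYC9 shRNA) = 31.020 − 21.540 = 9.480
ΔΔCt = 9.480 − 9.200 = 0.280
Fold change = 2^(−0.280) = 0.8236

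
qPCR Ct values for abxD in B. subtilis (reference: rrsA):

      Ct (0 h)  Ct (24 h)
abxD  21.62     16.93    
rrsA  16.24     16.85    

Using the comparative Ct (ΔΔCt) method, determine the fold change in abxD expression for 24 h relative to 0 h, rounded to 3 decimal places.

39.397

ΔCt(0 h) = 21.620 − 16.240 = 5.380
ΔCt(24 h) = 16.930 − 16.850 = 0.080
ΔΔCt = 0.080 − 5.380 = -5.300
Fold change = 2^(−(-5.300)) = 2^5.300 = 39.3966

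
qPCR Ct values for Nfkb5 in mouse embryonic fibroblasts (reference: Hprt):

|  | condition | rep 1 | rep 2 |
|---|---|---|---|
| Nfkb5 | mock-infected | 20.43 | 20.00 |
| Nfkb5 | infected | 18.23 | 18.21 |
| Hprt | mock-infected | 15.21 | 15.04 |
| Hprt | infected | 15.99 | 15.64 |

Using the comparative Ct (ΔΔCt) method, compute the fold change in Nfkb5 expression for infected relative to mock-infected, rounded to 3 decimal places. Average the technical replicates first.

Mean Ct: Nfkb5 mock-infected 20.215; Nfkb5 infected 18.220; Hprt mock-infected 15.125; Hprt infected 15.815
ΔCt(mock-infected) = 20.215 − 15.125 = 5.090
ΔCt(infected) = 18.220 − 15.815 = 2.405
ΔΔCt = 2.405 − 5.090 = -2.685
Fold change = 2^(−(-2.685)) = 2^2.685 = 6.4308

6.431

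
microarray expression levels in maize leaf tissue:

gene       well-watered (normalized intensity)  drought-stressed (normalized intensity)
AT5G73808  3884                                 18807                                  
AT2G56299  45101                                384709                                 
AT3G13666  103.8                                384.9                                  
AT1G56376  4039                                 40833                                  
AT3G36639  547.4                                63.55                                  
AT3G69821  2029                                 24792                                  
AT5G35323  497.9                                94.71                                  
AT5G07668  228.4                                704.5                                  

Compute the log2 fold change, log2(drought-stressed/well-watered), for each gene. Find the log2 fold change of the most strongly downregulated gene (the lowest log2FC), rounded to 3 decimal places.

log2(18807/3884) = 2.276  (AT5G73808)
log2(384709/45101) = 3.093  (AT2G56299)
log2(384.9/103.8) = 1.891  (AT3G13666)
log2(40833/4039) = 3.338  (AT1G56376)
log2(63.55/547.4) = -3.107  (AT3G36639)
log2(24792/2029) = 3.611  (AT3G69821)
log2(94.71/497.9) = -2.394  (AT5G35323)
log2(704.5/228.4) = 1.625  (AT5G07668)
AT3G36639 is most strongly downregulated.

-3.107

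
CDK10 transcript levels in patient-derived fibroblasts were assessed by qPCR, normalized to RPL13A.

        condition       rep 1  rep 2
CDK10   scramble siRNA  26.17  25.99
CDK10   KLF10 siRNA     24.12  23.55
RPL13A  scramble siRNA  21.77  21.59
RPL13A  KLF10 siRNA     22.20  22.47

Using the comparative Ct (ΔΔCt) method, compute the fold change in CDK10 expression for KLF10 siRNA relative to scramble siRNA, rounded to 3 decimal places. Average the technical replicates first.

7.464

Mean Ct: CDK10 scramble siRNA 26.080; CDK10 KLF10 siRNA 23.835; RPL13A scramble siRNA 21.680; RPL13A KLF10 siRNA 22.335
ΔCt(scramble siRNA) = 26.080 − 21.680 = 4.400
ΔCt(KLF10 siRNA) = 23.835 − 22.335 = 1.500
ΔΔCt = 1.500 − 4.400 = -2.900
Fold change = 2^(−(-2.900)) = 2^2.900 = 7.4643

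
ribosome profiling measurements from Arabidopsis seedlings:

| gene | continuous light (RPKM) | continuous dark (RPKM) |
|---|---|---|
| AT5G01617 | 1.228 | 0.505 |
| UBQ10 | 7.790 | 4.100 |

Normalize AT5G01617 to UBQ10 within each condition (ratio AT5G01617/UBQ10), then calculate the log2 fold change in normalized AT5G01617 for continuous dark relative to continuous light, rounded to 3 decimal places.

AT5G01617/UBQ10 (continuous light) = 1.228 / 7.790 = 0.15764
AT5G01617/UBQ10 (continuous dark) = 0.505 / 4.100 = 0.12317
Fold change = 0.12317 / 0.15764 = 0.7814
log2(0.7814) = -0.3560

-0.356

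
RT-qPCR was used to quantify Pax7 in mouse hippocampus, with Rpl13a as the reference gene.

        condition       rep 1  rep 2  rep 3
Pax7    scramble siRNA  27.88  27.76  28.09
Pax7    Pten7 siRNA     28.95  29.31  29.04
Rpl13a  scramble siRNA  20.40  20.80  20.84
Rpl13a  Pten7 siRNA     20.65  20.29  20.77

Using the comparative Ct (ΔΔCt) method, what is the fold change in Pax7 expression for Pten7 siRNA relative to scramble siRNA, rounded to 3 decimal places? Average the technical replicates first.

Mean Ct: Pax7 scramble siRNA 27.910; Pax7 Pten7 siRNA 29.100; Rpl13a scramble siRNA 20.680; Rpl13a Pten7 siRNA 20.570
ΔCt(scramble siRNA) = 27.910 − 20.680 = 7.230
ΔCt(Pten7 siRNA) = 29.100 − 20.570 = 8.530
ΔΔCt = 8.530 − 7.230 = 1.300
Fold change = 2^(−1.300) = 0.4061

0.406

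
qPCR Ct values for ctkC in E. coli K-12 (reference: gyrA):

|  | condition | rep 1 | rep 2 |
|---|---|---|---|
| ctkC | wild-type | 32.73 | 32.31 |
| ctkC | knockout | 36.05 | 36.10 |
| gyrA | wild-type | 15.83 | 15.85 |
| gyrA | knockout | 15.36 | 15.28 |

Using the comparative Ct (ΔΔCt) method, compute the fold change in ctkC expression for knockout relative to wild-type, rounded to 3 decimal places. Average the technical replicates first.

Mean Ct: ctkC wild-type 32.520; ctkC knockout 36.075; gyrA wild-type 15.840; gyrA knockout 15.320
ΔCt(wild-type) = 32.520 − 15.840 = 16.680
ΔCt(knockout) = 36.075 − 15.320 = 20.755
ΔΔCt = 20.755 − 16.680 = 4.075
Fold change = 2^(−4.075) = 0.0593

0.059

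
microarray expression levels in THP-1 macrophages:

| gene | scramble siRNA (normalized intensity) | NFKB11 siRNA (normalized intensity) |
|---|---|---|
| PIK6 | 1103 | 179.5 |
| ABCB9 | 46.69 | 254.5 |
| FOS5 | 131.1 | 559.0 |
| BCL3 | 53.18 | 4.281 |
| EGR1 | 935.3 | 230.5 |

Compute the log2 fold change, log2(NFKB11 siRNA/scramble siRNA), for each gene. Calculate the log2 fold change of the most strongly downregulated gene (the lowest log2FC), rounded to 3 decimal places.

log2(179.5/1103) = -2.619  (PIK6)
log2(254.5/46.69) = 2.446  (ABCB9)
log2(559.0/131.1) = 2.092  (FOS5)
log2(4.281/53.18) = -3.635  (BCL3)
log2(230.5/935.3) = -2.021  (EGR1)
BCL3 is most strongly downregulated.

-3.635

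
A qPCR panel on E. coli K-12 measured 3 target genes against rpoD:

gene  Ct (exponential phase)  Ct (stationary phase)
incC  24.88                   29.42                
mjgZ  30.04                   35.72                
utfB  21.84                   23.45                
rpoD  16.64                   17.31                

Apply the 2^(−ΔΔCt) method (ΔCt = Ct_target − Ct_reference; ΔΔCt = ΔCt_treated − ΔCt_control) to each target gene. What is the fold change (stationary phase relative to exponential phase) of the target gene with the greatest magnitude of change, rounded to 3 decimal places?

0.031

incC: ΔΔCt = (29.42−17.31) − (24.88−16.64) = 12.11 − 8.24 = 3.87; fold change = 2^-3.87 = 0.068
mjgZ: ΔΔCt = (35.72−17.31) − (30.04−16.64) = 18.41 − 13.40 = 5.01; fold change = 2^-5.01 = 0.031
utfB: ΔΔCt = (23.45−17.31) − (21.84−16.64) = 6.14 − 5.20 = 0.94; fold change = 2^-0.94 = 0.521
mjgZ has the largest |ΔΔCt| = 5.01.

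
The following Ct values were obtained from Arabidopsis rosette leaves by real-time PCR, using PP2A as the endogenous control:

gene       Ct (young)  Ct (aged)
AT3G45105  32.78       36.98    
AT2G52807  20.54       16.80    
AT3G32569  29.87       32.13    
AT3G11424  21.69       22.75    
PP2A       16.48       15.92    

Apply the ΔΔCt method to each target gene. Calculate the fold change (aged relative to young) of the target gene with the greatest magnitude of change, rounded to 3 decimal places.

0.037

AT3G45105: ΔΔCt = (36.98−15.92) − (32.78−16.48) = 21.06 − 16.30 = 4.76; fold change = 2^-4.76 = 0.037
AT2G52807: ΔΔCt = (16.80−15.92) − (20.54−16.48) = 0.88 − 4.06 = -3.18; fold change = 2^3.18 = 9.063
AT3G32569: ΔΔCt = (32.13−15.92) − (29.87−16.48) = 16.21 − 13.39 = 2.82; fold change = 2^-2.82 = 0.142
AT3G11424: ΔΔCt = (22.75−15.92) − (21.69−16.48) = 6.83 − 5.21 = 1.62; fold change = 2^-1.62 = 0.325
AT3G45105 has the largest |ΔΔCt| = 4.76.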